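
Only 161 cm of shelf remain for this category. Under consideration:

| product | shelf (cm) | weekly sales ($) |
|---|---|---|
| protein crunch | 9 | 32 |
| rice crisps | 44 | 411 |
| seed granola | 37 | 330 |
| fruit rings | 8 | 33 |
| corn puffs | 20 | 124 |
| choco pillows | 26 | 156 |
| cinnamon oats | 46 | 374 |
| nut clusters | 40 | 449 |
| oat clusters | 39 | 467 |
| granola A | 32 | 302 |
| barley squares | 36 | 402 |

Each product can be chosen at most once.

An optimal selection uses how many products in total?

4

The maximum weekly sales within 161 cm is 1729.
For example rice crisps + nut clusters + oat clusters + barley squares achieves it, using 159 cm.
Any selection reaching 1729 contains exactly 4 products.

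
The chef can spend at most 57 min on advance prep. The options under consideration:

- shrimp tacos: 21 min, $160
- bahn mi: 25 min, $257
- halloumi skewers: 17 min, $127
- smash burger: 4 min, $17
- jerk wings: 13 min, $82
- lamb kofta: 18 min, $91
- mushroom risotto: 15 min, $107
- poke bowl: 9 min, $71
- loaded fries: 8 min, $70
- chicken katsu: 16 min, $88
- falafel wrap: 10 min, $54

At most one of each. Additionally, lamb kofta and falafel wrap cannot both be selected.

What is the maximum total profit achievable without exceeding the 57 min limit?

505

Ranking by ratio (profit/min): bahn mi 10.28, loaded fries 8.75, poke bowl 7.89.
Bahn mi + mushroom risotto + poke bowl + loaded fries uses 57 of the 57 min and totals 505.
Next best is bahn mi + halloumi skewers + mushroom risotto at 491 (57 min) — short by 14.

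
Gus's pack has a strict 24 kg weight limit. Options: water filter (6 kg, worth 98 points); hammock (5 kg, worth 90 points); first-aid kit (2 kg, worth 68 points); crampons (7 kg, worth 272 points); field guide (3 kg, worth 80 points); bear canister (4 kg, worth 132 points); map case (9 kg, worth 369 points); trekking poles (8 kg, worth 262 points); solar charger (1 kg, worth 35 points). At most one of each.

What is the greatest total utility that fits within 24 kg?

903

The ratio heuristic lands on first-aid kit + crampons + bear canister + map case + solar charger (876) but leaves 1 kg idle.
Replace first-aid kit and bear canister and solar charger with trekking poles: the trade gains 27 net, giving 903 at 24 kg.
An exhaustive check of the 512 subsets confirms 903.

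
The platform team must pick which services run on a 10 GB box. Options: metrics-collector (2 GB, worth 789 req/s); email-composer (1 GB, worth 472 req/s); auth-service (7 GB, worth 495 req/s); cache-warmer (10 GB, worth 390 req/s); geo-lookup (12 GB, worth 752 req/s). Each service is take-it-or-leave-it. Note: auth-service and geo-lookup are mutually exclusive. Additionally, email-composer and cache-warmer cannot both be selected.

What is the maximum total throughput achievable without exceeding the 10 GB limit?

The ratio ordering already packs tightly: metrics-collector + email-composer + auth-service, 10 GB, 1756.

1756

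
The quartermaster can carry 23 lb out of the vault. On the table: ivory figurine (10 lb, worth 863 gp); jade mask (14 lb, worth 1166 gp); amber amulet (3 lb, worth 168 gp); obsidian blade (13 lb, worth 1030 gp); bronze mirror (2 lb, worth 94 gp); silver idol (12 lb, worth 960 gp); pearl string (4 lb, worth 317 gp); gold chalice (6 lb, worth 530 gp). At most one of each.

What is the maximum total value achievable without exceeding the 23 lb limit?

1893

By value per lb: gold chalice 88.33, ivory figurine 86.30, jade mask 83.29, silver idol 80.00 lead.
Taking the top-ratio items first gives ivory figurine + amber amulet + pearl string + gold chalice for 1878 (23 lb).
The 13 lb tied up in amber amulet and pearl string and gold chalice is better spent on obsidian blade — total rises to 1893 (23 lb).
An exhaustive check of the 256 subsets confirms 1893.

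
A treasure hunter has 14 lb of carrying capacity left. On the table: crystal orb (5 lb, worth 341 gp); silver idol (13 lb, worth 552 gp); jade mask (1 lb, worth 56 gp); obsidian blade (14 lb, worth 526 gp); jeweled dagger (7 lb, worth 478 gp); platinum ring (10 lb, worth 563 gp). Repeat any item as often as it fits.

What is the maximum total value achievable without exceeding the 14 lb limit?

Taking 2×jeweled dagger: 14 lb used, 956 in value.
Nothing else within 14 lb beats 956.

956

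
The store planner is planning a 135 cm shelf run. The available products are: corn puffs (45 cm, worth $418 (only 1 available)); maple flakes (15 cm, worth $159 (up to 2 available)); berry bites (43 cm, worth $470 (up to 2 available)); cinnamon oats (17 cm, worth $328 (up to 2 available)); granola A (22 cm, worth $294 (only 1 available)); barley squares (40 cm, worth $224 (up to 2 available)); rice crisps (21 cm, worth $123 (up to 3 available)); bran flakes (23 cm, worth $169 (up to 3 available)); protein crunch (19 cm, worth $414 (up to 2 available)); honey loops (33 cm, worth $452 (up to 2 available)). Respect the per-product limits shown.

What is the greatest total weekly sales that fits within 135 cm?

Ranking by ratio (weekly sales/cm): protein crunch 21.79, cinnamon oats 19.29, honey loops 13.70, granola A 13.36.
Taking the top-ratio products first gives 2×cinnamon oats + granola A + 2×protein crunch + honey loops for 2230 (127 cm).
Dropping granola A frees 22 cm; slotting in 2×maple flakes (30 cm) lifts the total to 2254 at 135 cm.
That's the maximum — no swap from here does better than 2254.

2254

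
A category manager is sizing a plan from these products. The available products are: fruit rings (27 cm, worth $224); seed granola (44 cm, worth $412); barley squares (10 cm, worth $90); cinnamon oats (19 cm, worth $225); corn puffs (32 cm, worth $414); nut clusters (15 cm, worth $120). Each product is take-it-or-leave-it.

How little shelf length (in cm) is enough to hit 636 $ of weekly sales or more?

Need the lightest bundle worth ≥ 636.
cinnamon oats + corn puffs reaches 639 using 51 cm.
Below 51 cm the best achievable stays under 636.

51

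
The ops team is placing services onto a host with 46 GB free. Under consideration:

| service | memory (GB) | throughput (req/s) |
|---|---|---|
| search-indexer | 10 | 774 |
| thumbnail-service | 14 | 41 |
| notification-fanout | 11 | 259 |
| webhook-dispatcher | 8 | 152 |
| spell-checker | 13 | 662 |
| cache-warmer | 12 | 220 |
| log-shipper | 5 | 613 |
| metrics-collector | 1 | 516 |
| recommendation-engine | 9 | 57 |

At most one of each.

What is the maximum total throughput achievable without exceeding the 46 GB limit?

Density check — metrics-collector 516.00, log-shipper 122.60, search-indexer 77.40, spell-checker 50.92 are the best per GB.
Taking search-indexer + notification-fanout + spell-checker + log-shipper + metrics-collector: 40 GB used, 2824 in throughput.
The spare 6 GB is too small for any remaining service, and no exchange beats 2824.

2824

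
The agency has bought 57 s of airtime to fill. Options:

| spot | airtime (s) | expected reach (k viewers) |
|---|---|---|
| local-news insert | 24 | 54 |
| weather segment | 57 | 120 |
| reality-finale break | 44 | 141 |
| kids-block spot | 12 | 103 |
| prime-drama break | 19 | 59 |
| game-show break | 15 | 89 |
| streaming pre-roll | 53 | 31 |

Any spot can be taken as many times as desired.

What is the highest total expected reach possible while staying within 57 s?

Best packing: 4×kids-block spot — 48 s, 412 total.

412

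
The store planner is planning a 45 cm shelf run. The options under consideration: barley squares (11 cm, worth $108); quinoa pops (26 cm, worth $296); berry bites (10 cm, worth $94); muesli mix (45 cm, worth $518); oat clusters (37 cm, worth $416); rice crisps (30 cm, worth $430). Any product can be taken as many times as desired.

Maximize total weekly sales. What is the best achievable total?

538

Best packing: barley squares + rice crisps — 41 cm, 538 total.
Every other selection either busts 45 cm or fails to beat 538.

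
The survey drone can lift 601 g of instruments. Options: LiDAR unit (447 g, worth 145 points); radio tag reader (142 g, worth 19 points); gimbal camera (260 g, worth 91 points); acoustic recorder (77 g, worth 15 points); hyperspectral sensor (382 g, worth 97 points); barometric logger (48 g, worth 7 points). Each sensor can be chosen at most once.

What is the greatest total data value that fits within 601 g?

Ranking by ratio (data value/g): gimbal camera 0.35, LiDAR unit 0.32, hyperspectral sensor 0.25.
Greedy by ratio would take radio tag reader + gimbal camera + acoustic recorder + barometric logger: 527 g used, total 132.
Dropping radio tag reader and gimbal camera frees 402 g; slotting in LiDAR unit (447 g) lifts the total to 167 at 572 g.
Next best is LiDAR unit + radio tag reader at 164 (589 g) — short by 3.

167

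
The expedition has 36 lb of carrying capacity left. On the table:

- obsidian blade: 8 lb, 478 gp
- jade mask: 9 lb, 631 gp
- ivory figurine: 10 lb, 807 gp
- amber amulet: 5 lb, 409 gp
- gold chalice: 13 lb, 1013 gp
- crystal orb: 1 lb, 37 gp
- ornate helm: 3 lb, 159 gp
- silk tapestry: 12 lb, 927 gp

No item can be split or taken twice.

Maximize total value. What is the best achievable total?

2784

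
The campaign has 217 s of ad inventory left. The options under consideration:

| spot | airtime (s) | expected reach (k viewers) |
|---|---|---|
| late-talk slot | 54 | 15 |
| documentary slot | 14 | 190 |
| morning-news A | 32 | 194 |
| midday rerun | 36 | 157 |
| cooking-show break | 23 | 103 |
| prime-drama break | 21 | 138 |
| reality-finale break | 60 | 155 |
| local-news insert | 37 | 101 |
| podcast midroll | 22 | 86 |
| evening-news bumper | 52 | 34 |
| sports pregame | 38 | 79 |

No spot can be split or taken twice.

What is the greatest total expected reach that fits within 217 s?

Density check — documentary slot 13.57, prime-drama break 6.57, morning-news A 6.06, cooking-show break 4.48 are the best per s.
Taking the top-ratio spots first gives documentary slot + morning-news A + midday rerun + cooking-show break + prime-drama break + local-news insert + podcast midroll for 969 (185 s).
Dropping local-news insert frees 37 s; slotting in reality-finale break (60 s) lifts the total to 1023 at 208 s.
The closest alternative, documentary slot + morning-news A + midday rerun + cooking-show break + prime-drama break + local-news insert + podcast midroll, reaches only 969.

1023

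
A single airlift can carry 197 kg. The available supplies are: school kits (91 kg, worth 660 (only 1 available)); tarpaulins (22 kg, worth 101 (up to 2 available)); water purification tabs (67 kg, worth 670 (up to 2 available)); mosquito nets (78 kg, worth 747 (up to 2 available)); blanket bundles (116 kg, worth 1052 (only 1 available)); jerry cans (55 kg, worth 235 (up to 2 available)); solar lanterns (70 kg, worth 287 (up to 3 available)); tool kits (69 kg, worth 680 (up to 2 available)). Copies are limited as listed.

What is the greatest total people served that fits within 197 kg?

Ranking by ratio (people served/kg): water purification tabs 10.00, tool kits 9.86, mosquito nets 9.58, blanket bundles 9.07.
Greedy by ratio would take 2×tarpaulins + 2×water purification tabs: 178 kg used, total 1542.
Dropping 2×tarpaulins and 2×water purification tabs frees 178 kg; slotting in mosquito nets + blanket bundles (194 kg) lifts the total to 1799 at 194 kg.

1799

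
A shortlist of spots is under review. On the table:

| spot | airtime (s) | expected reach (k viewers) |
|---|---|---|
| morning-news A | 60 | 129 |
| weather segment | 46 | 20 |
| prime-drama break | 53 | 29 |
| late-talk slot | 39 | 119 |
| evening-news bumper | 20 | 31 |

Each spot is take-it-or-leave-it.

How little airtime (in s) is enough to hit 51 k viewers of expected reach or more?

39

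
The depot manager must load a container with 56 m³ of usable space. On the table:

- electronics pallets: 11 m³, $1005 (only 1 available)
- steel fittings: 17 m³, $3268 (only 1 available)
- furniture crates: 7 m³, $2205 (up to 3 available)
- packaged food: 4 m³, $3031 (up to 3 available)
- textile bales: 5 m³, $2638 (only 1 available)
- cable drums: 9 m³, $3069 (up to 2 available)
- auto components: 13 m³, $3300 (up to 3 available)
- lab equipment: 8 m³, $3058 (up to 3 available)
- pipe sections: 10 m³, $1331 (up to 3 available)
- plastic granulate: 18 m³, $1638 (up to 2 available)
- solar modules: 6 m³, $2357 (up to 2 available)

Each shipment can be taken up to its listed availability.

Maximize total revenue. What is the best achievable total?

26331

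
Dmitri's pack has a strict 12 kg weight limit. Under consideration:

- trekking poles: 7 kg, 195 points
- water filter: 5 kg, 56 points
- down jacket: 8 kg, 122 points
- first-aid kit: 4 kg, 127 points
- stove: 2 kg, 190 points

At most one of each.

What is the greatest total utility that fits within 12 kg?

385

The ratio heuristic lands on water filter + first-aid kit + stove (373) but leaves 1 kg idle.
Replace water filter and first-aid kit with trekking poles: the trade gains 12 net, giving 385 at 9 kg.
Runner-up water filter + first-aid kit + stove tops out at 373.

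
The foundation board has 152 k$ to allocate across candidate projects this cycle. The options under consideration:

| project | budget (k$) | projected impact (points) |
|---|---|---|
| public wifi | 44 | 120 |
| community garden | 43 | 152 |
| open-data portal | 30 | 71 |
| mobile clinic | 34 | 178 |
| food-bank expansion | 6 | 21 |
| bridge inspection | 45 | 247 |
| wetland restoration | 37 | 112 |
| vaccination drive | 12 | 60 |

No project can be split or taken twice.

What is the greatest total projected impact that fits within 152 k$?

658

Taking community garden + mobile clinic + food-bank expansion + bridge inspection + vaccination drive: 140 k$ used, 658 in projected impact.
Runner-up community garden + open-data portal + mobile clinic + bridge inspection tops out at 648.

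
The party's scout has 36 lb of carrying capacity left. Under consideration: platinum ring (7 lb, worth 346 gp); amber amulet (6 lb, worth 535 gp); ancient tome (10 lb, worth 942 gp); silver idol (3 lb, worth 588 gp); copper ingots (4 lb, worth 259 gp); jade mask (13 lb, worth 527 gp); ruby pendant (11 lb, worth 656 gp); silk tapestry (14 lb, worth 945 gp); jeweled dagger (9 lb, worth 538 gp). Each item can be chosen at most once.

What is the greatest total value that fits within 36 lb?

Taking the top-ratio items first gives amber amulet + ancient tome + silver idol + silk tapestry for 3010 (33 lb).
The 6 lb tied up in amber amulet is better spent on jeweled dagger — total rises to 3013 (36 lb).
Every other selection either busts 36 lb or fails to beat 3013.

3013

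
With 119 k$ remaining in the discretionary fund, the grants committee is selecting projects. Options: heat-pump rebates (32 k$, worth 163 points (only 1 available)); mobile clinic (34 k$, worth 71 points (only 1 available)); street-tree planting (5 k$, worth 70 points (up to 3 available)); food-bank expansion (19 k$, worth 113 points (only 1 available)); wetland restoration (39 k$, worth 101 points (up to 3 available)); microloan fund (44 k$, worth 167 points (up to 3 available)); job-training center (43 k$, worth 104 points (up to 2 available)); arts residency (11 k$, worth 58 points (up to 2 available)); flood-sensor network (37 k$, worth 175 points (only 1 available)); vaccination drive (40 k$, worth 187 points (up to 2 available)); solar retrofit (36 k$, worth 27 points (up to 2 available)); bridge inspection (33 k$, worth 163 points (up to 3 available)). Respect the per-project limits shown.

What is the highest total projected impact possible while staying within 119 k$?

731

Ranking by ratio (projected impact/k$): street-tree planting 14.00, food-bank expansion 5.95, arts residency 5.27, heat-pump rebates 5.09.
Filling by ratio: heat-pump rebates + 3×street-tree planting + food-bank expansion + 2×arts residency for 602, with 31 k$ left unused.
Dropping heat-pump rebates and arts residency frees 43 k$; slotting in vaccination drive + bridge inspection (73 k$) lifts the total to 731 at 118 k$.
Nothing else within 119 k$ beats 731.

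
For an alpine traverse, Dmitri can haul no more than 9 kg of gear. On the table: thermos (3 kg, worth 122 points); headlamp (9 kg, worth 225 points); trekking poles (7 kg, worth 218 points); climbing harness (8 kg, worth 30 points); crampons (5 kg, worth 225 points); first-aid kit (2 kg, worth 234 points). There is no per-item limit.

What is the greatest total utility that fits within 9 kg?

Ranking by ratio (utility/kg): first-aid kit 117.00, crampons 45.00, thermos 40.67.
The ratio ordering already packs tightly: 4×first-aid kit, 8 kg, 936.
The spare 1 kg is too small for any remaining item, and no exchange beats 936.

936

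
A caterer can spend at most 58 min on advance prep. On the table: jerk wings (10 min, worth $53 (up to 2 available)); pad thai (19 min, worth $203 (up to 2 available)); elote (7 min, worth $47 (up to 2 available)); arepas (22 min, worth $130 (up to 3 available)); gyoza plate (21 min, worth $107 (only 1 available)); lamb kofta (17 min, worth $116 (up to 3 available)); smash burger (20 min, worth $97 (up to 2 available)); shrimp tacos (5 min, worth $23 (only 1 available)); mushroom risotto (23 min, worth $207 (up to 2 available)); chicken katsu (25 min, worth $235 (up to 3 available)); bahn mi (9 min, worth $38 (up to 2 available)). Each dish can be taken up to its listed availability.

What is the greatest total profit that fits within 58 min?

532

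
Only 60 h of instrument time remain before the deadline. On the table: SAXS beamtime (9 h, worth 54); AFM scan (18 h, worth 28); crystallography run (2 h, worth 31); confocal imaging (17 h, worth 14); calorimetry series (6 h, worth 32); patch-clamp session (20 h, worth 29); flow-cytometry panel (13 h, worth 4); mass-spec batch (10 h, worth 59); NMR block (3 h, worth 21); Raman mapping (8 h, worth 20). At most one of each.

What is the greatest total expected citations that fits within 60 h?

246

Ranking by ratio (expected citations/h): crystallography run 15.50, NMR block 7.00, SAXS beamtime 6.00, mass-spec batch 5.90.
The ratio heuristic lands on SAXS beamtime + AFM scan + crystallography run + calorimetry series + mass-spec batch + NMR block + Raman mapping (245) but leaves 4 h idle.
Replace AFM scan with patch-clamp session: the trade gains 1 net, giving 246 at 58 h.
Every other selection either busts 60 h or fails to beat 246.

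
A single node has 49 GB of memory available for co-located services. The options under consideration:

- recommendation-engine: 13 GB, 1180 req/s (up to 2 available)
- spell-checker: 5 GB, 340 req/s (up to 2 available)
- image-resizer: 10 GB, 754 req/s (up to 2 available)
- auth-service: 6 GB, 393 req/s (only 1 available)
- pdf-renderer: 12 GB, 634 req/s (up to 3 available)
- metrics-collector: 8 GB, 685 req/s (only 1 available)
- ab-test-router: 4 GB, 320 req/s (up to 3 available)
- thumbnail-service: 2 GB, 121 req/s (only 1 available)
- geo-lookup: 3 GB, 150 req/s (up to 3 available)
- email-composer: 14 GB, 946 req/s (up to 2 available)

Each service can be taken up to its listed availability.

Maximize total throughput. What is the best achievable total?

Density check — recommendation-engine 90.77, metrics-collector 85.62, ab-test-router 80.00, image-resizer 75.40 are the best per GB.
Taking the top-ratio services first gives 2×recommendation-engine + metrics-collector + 3×ab-test-router + thumbnail-service for 4126 (48 GB).
Replace thumbnail-service with geo-lookup: the trade gains 29 net, giving 4155 at 49 GB.
Every other selection either busts 49 GB or exceeds an availability limit or fails to beat 4155.

4155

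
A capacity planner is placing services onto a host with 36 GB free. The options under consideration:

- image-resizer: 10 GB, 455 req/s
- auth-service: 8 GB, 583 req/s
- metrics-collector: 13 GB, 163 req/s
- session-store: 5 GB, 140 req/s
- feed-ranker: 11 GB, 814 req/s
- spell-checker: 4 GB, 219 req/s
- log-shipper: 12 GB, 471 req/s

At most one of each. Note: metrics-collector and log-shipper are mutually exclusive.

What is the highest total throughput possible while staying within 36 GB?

2087

Ranking by ratio (throughput/GB): feed-ranker 74.00, auth-service 72.88, spell-checker 54.75, image-resizer 45.50.
Filling by ratio: image-resizer + auth-service + feed-ranker + spell-checker for 2071, with 3 GB left unused.
Dropping image-resizer frees 10 GB; slotting in log-shipper (12 GB) lifts the total to 2087 at 35 GB.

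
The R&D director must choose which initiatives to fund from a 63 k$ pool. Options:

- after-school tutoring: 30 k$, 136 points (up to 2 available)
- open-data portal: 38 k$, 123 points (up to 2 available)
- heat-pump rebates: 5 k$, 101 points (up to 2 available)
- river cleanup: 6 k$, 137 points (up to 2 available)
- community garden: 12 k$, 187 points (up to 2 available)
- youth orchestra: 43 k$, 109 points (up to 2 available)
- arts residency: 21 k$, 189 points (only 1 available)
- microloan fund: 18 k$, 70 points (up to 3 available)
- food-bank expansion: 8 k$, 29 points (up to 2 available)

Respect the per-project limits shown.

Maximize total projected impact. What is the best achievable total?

938

A density-first pass picks 2×heat-pump rebates + 2×river cleanup + 2×community garden + 2×food-bank expansion — 908 at 62 k$.
The 21 k$ tied up in heat-pump rebates and 2×food-bank expansion is better spent on arts residency — total rises to 938 (62 k$).
That's the maximum — no swap from here does better than 938.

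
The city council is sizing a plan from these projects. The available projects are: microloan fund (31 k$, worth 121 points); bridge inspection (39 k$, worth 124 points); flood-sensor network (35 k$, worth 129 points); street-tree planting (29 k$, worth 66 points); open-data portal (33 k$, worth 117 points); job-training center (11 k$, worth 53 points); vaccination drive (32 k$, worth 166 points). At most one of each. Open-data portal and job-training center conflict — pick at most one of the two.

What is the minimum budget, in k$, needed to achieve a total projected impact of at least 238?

Need the lightest bundle worth ≥ 238.
Taking microloan fund + vaccination drive gives 287 (≥ 238) for 63 k$.
Below 63 k$ the best achievable stays under 238.

63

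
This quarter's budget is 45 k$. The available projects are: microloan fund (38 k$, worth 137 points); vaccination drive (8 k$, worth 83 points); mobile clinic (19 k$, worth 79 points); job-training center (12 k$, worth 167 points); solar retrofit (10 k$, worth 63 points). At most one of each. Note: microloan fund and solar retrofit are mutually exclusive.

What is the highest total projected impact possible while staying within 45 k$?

329

Filling by ratio: vaccination drive + job-training center + solar retrofit for 313, with 15 k$ left unused.
The 10 k$ tied up in solar retrofit is better spent on mobile clinic — total rises to 329 (39 k$).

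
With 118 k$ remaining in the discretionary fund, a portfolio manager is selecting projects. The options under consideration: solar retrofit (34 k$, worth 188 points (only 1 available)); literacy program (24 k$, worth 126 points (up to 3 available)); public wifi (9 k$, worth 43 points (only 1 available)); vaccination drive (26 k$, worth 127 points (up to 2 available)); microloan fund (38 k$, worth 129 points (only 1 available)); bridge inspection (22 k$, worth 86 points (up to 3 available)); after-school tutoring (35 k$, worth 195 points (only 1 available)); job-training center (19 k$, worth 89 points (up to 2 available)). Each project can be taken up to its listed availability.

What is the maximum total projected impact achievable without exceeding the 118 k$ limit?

By projected impact per k$: after-school tutoring 5.57, solar retrofit 5.53, literacy program 5.25, vaccination drive 4.88 lead.
Best packing: solar retrofit + 2×literacy program + after-school tutoring — 117 k$, 635 total.
No other feasible combination exceeds 635.

635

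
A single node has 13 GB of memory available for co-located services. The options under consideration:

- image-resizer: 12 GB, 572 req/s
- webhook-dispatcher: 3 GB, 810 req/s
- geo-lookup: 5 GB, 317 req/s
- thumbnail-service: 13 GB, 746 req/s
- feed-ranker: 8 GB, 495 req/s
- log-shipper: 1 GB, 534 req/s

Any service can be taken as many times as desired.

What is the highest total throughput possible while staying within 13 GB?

Taking 13×log-shipper: 13 GB used, 6942 in throughput.

6942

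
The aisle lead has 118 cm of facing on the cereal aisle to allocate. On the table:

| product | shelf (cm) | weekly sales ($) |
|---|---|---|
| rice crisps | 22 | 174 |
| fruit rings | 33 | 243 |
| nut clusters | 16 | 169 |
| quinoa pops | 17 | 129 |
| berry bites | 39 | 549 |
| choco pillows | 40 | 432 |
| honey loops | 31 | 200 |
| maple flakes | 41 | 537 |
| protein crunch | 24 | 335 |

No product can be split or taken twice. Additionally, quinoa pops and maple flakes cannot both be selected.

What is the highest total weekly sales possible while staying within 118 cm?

Taking the top-ratio products first gives berry bites + maple flakes + protein crunch for 1421 (104 cm).
Dropping protein crunch frees 24 cm; slotting in rice crisps + nut clusters (38 cm) lifts the total to 1429 at 118 cm.
An exhaustive check of the 512 subsets confirms 1429.

1429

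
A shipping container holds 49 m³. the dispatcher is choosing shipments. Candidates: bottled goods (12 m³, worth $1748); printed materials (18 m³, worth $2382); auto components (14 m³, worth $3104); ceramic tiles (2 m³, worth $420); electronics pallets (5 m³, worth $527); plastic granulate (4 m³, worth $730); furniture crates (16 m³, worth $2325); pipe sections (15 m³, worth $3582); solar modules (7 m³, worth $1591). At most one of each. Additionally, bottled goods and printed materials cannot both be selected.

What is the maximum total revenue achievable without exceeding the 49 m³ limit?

Ranking by ratio (revenue/m³): pipe sections 238.80, solar modules 227.29, auto components 221.71, ceramic tiles 210.00.
The ratio heuristic lands on auto components + ceramic tiles + electronics pallets + plastic granulate + pipe sections + solar modules (9954) but leaves 2 m³ idle.
Replace ceramic tiles and electronics pallets and plastic granulate with bottled goods: the trade gains 71 net, giving 10025 at 48 m³.
The spare 1 m³ is too small for any remaining shipment, and no feasible exchange beats 10025.

10025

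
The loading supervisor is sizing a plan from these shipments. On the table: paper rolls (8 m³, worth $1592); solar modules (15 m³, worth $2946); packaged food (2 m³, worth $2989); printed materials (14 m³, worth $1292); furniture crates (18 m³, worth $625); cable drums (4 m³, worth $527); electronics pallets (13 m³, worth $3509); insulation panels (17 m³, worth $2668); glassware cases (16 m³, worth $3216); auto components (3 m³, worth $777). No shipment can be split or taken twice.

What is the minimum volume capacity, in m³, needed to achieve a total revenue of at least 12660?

Need the lightest bundle worth ≥ 12660.
Taking solar modules + packaged food + electronics pallets + glassware cases gives 12660 (≥ 12660) for 46 m³.
Below 46 m³ the best achievable stays under 12660.

46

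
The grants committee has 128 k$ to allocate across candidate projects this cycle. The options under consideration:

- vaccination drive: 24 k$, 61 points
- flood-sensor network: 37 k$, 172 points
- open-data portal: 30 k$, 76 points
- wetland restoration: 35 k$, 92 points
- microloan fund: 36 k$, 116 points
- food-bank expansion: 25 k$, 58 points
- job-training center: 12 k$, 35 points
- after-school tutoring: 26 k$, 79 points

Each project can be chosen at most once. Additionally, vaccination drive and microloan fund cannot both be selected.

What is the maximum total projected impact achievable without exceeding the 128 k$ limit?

425

The ratio heuristic lands on flood-sensor network + microloan fund + job-training center + after-school tutoring (402) but leaves 17 k$ idle.
Dropping job-training center frees 12 k$; slotting in food-bank expansion (25 k$) lifts the total to 425 at 124 k$.
That's the maximum — no feasible swap from here does better than 425.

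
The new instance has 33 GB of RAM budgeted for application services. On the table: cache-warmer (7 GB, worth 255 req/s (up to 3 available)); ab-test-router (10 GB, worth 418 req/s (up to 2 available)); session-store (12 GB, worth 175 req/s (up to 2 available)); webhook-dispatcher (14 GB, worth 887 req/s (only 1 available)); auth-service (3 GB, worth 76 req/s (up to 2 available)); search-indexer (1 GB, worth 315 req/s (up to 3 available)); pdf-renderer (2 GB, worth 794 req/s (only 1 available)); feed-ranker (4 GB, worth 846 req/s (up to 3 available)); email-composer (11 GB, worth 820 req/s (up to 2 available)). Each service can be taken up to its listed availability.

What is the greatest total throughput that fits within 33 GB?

5173

Auth-service + 3×search-indexer + pdf-renderer + 3×feed-ranker + email-composer uses 31 of the 33 GB and totals 5173.
No other feasible combination exceeds 5173.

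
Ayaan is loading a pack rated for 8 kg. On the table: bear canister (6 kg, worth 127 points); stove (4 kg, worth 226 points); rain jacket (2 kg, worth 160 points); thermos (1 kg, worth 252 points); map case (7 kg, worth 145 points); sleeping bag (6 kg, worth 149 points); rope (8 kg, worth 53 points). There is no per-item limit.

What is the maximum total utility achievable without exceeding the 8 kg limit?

2016

Taking 8×thermos: 8 kg used, 2016 in utility.
Nothing else within 8 kg beats 2016.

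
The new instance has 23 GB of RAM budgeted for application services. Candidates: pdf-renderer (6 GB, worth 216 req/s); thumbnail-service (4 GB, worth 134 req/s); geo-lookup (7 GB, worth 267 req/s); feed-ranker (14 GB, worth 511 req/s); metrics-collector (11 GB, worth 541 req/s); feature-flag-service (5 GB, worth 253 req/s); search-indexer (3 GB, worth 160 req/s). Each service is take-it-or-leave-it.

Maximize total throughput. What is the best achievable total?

1088

Thumbnail-service + metrics-collector + feature-flag-service + search-indexer uses 23 of the 23 GB and totals 1088.
Runner-up geo-lookup + metrics-collector + feature-flag-service tops out at 1061.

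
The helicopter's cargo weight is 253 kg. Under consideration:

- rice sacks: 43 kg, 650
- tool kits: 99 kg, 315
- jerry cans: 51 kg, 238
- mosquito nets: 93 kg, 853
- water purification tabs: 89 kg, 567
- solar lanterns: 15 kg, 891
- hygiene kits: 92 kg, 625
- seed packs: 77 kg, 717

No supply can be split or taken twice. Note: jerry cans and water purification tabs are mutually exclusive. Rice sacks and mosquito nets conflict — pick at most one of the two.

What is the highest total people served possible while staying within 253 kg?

Rice sacks + solar lanterns + hygiene kits + seed packs uses 227 of the 253 kg and totals 2883.
Runner-up rice sacks + water purification tabs + solar lanterns + seed packs tops out at 2825.

2883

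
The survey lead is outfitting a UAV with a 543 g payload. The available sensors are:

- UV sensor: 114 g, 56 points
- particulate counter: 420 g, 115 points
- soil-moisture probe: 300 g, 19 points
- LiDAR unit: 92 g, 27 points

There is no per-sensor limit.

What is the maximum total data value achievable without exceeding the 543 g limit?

224

The ratio ordering already packs tightly: 4×UV sensor, 456 g, 224.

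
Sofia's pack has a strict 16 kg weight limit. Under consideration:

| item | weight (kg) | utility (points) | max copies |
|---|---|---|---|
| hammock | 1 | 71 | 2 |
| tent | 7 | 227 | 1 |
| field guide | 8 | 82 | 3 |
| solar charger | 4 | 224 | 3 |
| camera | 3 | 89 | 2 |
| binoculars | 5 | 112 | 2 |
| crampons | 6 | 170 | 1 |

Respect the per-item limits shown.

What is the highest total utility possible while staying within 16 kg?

832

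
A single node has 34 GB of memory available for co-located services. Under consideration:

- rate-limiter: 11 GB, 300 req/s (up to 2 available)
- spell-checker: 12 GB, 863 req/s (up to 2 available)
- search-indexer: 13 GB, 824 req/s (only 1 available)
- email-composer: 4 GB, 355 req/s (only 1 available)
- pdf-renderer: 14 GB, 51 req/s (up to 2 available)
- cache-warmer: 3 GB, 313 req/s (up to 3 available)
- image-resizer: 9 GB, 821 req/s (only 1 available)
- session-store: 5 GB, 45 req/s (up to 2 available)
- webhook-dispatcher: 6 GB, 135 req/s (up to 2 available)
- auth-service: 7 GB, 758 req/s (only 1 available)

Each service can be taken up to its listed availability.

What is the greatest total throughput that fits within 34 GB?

A density-first pass picks email-composer + 3×cache-warmer + image-resizer + session-store + auth-service — 2918 at 34 GB.
The 12 GB tied up in email-composer and cache-warmer and session-store is better spent on spell-checker — total rises to 3068 (34 GB).

3068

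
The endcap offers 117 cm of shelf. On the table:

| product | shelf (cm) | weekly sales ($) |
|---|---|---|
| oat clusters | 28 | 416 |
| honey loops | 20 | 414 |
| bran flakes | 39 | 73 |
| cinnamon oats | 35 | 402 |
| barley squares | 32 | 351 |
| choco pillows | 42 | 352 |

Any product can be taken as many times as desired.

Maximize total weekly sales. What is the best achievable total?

2074

Density check — honey loops 20.70, oat clusters 14.86, cinnamon oats 11.49 are the best per cm.
Greedy by ratio would take 5×honey loops: 100 cm used, total 2070.
The 40 cm tied up in 2×honey loops is better spent on 2×oat clusters — total rises to 2074 (116 cm).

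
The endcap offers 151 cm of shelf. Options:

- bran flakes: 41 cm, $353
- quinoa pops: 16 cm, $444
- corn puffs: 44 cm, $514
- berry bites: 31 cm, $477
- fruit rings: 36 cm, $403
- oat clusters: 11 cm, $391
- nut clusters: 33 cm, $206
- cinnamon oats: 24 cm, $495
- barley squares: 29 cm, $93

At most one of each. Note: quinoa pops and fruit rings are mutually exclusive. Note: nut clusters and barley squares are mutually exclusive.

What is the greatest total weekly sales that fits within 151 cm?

2321

Best packing: quinoa pops + corn puffs + berry bites + oat clusters + cinnamon oats — 126 cm, 2321 total.
The closest alternative, corn puffs + berry bites + fruit rings + oat clusters + cinnamon oats, reaches only 2280.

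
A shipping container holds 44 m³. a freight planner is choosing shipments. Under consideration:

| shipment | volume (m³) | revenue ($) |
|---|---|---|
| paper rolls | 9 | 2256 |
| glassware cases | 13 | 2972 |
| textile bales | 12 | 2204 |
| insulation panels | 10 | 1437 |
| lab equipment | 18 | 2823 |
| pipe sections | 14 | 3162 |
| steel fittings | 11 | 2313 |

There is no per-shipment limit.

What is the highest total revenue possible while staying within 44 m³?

By revenue per m³: paper rolls 250.67, glassware cases 228.62, pipe sections 225.86, steel fittings 210.27 lead.
Filling by ratio: 4×paper rolls for 9024, with 8 m³ left unused.
Replace 2×paper rolls with 2×glassware cases: the trade gains 1432 net, giving 10456 at 44 m³.
Nothing else within 44 m³ beats 10456.

10456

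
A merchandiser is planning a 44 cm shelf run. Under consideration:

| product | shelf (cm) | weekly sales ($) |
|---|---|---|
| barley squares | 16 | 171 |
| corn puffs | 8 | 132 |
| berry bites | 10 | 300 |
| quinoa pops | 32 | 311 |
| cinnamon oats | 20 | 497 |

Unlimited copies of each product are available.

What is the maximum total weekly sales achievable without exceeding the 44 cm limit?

1200

4×berry bites uses 40 of the 44 cm and totals 1200.
Nothing else within 44 cm beats 1200.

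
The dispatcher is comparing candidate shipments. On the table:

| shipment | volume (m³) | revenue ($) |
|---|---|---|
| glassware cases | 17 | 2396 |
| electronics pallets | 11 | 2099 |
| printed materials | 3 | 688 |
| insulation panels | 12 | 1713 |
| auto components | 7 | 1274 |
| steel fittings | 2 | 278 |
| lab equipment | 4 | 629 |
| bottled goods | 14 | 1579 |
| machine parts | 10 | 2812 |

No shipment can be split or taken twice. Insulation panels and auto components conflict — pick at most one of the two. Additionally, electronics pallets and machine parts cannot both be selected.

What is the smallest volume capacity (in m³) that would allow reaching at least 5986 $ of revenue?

Look for the lowest-volume combination reaching 5986.
Taking printed materials + insulation panels + steel fittings + lab equipment + machine parts gives 6120 (≥ 5986) for 31 m³.
No combination under 31 m³ hits 5986.

31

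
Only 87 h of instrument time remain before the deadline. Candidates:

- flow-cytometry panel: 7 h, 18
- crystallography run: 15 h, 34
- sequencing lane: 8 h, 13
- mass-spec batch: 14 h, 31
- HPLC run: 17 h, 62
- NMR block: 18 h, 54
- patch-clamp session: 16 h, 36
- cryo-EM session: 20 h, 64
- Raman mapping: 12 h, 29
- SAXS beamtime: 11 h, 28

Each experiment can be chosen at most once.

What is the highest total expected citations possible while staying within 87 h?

257

By expected citations per h: HPLC run 3.65, cryo-EM session 3.20, NMR block 3.00, flow-cytometry panel 2.57 lead.
Taking the top-ratio experiments first gives flow-cytometry panel + HPLC run + NMR block + cryo-EM session + Raman mapping + SAXS beamtime for 255 (85 h).
Replace Raman mapping with mass-spec batch: the trade gains 2 net, giving 257 at 87 h.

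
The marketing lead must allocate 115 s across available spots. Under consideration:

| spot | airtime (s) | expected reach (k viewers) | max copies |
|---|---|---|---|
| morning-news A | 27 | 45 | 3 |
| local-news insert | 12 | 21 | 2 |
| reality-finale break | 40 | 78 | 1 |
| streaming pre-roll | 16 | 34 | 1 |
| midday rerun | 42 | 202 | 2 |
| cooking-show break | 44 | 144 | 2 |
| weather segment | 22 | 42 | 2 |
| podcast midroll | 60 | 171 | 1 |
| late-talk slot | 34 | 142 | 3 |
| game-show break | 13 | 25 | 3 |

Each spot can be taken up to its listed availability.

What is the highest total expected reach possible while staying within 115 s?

Greedy by ratio would take streaming pre-roll + 2×midday rerun + game-show break: 113 s used, total 463.
The 71 s tied up in streaming pre-roll and midday rerun and game-show break is better spent on 2×late-talk slot — total rises to 486 (110 s).

486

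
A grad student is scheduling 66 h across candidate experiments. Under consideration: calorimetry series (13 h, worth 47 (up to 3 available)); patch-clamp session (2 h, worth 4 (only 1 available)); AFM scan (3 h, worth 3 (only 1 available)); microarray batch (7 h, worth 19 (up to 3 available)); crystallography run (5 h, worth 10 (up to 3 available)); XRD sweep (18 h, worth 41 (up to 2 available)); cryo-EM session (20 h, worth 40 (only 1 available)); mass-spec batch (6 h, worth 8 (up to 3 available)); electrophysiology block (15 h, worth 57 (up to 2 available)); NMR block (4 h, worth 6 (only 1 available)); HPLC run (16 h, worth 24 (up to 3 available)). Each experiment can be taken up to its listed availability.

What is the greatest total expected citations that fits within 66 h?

Density check — electrophysiology block 3.80, calorimetry series 3.62, microarray batch 2.71 are the best per h.
Best packing: 2×calorimetry series + patch-clamp session + microarray batch + 2×electrophysiology block — 65 h, 231 total.
That's the maximum — no swap from here does better than 231.

231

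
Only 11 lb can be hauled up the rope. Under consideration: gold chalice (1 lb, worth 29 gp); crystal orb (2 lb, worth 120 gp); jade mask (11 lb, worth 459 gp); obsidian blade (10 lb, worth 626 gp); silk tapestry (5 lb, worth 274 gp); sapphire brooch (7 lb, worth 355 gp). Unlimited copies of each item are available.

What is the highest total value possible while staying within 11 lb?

Taking gold chalice + obsidian blade: 11 lb used, 655 in value.
Nothing else within 11 lb beats 655.

655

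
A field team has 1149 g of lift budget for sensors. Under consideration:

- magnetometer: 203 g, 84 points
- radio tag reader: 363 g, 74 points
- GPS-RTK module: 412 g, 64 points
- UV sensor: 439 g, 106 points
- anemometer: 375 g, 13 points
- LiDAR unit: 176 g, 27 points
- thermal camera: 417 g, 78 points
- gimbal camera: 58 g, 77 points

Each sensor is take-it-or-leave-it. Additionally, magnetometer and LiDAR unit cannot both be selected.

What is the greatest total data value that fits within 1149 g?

By data value per g: gimbal camera 1.33, magnetometer 0.41, UV sensor 0.24, radio tag reader 0.20 lead.
The ratio heuristic lands on magnetometer + radio tag reader + UV sensor + gimbal camera (341) but leaves 86 g idle.
Dropping radio tag reader frees 363 g; slotting in thermal camera (417 g) lifts the total to 345 at 1117 g.
The spare 32 g is too small for any remaining sensor, and no feasible exchange beats 345.

345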